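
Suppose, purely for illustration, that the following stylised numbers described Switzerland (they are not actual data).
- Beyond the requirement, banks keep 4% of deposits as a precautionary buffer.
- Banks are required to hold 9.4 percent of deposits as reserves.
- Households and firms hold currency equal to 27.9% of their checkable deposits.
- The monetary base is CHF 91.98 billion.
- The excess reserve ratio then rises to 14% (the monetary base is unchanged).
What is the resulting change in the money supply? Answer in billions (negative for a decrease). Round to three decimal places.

Initially m₁ = (1 + 0.279) / (0.094 + 0.04 + 0.279) ≈ 3.096852, so M₁ = 3.096852 × 91.98 ≈ 284.8484 billion.
After the change m₂ = (1 + 0.279) / (0.094 + 0.14 + 0.279) ≈ 2.493177, so M₂ = 2.493177 × 91.98 ≈ 229.3224 billion.
ΔM = M₂ − M₁ = 229.3224 − 284.8484 = -55.526 billion.

-55.526 billion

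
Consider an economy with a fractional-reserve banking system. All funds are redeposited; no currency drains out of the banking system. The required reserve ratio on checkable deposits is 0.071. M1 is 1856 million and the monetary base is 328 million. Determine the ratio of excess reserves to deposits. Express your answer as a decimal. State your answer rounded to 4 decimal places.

Using m = M/MB = 1856/328 ≈ 5.658537. Since m = (1 + c)/(c + rr + e), the denominator satisfies c + rr + e = (1 + c)/m = (1 + 0) / 5.658537 ≈ 0.176724.
With c = 0 and rr = 0.071, the ratio of excess reserves to deposits is 0.176724 − 0 − 0.071 = 0.105724.

0.1057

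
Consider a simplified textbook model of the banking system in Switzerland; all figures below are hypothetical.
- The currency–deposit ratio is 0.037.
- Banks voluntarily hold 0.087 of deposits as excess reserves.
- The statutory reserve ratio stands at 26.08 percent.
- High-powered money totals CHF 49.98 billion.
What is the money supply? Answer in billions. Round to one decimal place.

CHF 134.7 billion

The money multiplier is m = (1 + c) / (rr + e + c) = (1 + 0.037) / (0.2608 + 0.087 + 0.037) ≈ 2.6949.
So M = m × MB = 2.6949 × 49.98 ≈ 134.6911 billion.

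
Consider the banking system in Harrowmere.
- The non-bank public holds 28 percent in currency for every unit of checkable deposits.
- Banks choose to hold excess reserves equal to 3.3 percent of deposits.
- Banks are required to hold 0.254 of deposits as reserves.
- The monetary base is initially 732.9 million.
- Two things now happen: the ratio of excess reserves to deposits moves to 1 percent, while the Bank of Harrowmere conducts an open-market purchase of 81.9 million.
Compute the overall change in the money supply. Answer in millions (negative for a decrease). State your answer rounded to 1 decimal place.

Before: m₁ = (1 + 0.28) / (0.254 + 0.033 + 0.28) ≈ 2.25750, MB₁ = 732.9, so M₁ = 2.25750 × 732.9 ≈ 1654.5217 million.
After: m₂ = (1 + 0.28) / (0.254 + 0.01 + 0.28) ≈ 2.35294, MB₂ = 732.9 + 81.9 = 814.8, so M₂ = 2.35294 × 814.8 ≈ 1917.1755 million.
ΔM = M₂ − M₁ = 1917.1755 − 1654.5217 = 262.6538 million.

262.7 million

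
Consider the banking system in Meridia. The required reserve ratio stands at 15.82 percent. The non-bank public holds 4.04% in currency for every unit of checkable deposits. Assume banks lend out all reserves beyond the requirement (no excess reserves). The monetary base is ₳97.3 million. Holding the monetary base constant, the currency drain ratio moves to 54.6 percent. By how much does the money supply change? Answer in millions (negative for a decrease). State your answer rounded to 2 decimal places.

-296.11 million

Initially m₁ = (1 + 0.0404) / (0.1582 + 0.0404) ≈ 5.23867, so M₁ = 5.23867 × 97.3 ≈ 509.7226 million.
After the change m₂ = (1 + 0.546) / (0.1582 + 0.546) ≈ 2.19540, so M₂ = 2.19540 × 97.3 ≈ 213.6124 million.
ΔM = M₂ − M₁ = 213.6124 − 509.7226 = -296.1102 million.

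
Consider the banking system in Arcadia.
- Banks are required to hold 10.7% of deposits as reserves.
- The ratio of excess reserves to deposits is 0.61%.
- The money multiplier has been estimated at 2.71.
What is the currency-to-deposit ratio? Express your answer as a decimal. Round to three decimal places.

Using m = 2.71. From m = (1 + c)/(c + rr + e), rearranging gives 1 + c = m·(c + rr + e), so c·(1 − m) = m·(rr + e) − 1.
Hence c = [m·(rr + e) − 1]/(1 − m) = [2.71 × (0.107 + 0.0061) − 1] / (1 − 2.71) ≈ 0.405555.

0.406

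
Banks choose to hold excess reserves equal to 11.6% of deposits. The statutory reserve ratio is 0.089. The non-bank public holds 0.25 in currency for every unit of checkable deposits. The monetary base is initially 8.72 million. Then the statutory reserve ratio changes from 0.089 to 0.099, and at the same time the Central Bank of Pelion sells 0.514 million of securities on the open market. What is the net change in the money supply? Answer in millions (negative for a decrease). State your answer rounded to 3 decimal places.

Before: m₁ = (1 + 0.25) / (0.089 + 0.116 + 0.25) ≈ 2.74725, MB₁ = 8.72, so M₁ = 2.74725 × 8.72 ≈ 23.956 million.
After: m₂ = (1 + 0.25) / (0.099 + 0.116 + 0.25) ≈ 2.68817, MB₂ = 8.72 − 0.514 = 8.206, so M₂ = 2.68817 × 8.206 ≈ 22.0591 million.
ΔM = M₂ − M₁ = 22.0591 − 23.956 = -1.8969 million.

-1.897 million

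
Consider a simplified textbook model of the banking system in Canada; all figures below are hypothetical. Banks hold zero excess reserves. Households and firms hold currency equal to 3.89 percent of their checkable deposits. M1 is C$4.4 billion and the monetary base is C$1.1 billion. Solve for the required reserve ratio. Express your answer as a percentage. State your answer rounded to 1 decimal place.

Using m = M/MB = 4.4/1.1 = 4.000000. Since m = (1 + c)/(c + rr + e), the denominator satisfies c + rr + e = (1 + c)/m = (1 + 0.0389) / 4.000000 = 0.259725.
With c = 0.0389 and e = 0, the required reserve ratio is 0.259725 − 0.0389 − 0 = 0.220825.

22.1%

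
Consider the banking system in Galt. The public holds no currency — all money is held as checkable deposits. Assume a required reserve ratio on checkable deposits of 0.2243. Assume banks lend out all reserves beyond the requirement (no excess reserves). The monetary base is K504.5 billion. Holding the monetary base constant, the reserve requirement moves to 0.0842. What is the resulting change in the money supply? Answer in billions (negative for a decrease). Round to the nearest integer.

K3742 billion

Initially m₁ = 1 / (0.2243) ≈ 4.4583, so M₁ = 4.4583 × 504.5 ≈ 2249.2124 billion.
After the change m₂ = 1 / (0.0842) ≈ 11.8765, so M₂ = 11.8765 × 504.5 ≈ 5991.6943 billion.
ΔM = M₂ − M₁ = 5991.6943 − 2249.2124 = 3742.4819 billion.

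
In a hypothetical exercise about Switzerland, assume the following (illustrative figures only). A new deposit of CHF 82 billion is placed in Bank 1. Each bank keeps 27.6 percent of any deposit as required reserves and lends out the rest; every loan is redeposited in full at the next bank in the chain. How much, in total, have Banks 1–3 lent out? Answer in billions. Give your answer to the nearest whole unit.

CHF 133 billion

Bank i lends (1 − rr)^i of the original deposit: Bank 1 lends 82·0.7240 = 59.3680, Bank 2 lends 82·0.7240² ≈ 42.9824, and so on.
Summing a geometric series: total = 82·[0.7240·(1 − 0.7240^3) / (1 − 0.7240)] ≈ 133.4697 billion.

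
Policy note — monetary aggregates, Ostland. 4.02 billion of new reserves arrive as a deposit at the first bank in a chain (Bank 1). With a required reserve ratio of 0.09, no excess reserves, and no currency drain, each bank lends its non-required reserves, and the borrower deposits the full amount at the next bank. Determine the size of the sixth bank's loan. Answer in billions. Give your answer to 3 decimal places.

Each bank lends a fraction (1 − rr) = 0.9100 of the deposit it receives, so Bank 6 receives 4.02·0.9100^5 and lends 4.02·0.9100^6 ≈ 2.2828 billion.

2.283 billion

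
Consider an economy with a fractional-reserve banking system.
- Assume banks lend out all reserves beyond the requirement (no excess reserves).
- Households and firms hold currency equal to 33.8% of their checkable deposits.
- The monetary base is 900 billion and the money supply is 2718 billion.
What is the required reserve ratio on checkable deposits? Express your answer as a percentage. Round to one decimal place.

Using m = M/MB = 2718/900 = 3.020000. Since m = (1 + c)/(c + rr + e), the denominator satisfies c + rr + e = (1 + c)/m = (1 + 0.338) / 3.020000 ≈ 0.443046.
With c = 0.338 and e = 0, the required reserve ratio on checkable deposits is 0.443046 − 0.338 − 0 = 0.105046.

10.5%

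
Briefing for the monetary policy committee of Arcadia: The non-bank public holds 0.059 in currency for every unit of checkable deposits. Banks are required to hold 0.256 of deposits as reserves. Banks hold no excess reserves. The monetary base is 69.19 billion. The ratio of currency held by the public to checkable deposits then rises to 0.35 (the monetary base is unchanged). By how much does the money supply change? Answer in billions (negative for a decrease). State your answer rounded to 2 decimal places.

Initially m₁ = (1 + 0.059) / (0.256 + 0.059) ≈ 3.36190, so M₁ = 3.36190 × 69.19 ≈ 232.6099 billion.
After the change m₂ = (1 + 0.35) / (0.256 + 0.35) ≈ 2.22772, so M₂ = 2.22772 × 69.19 ≈ 154.1359 billion.
ΔM = M₂ − M₁ = 154.1359 − 232.6099 = -78.474 billion.

-78.47 billion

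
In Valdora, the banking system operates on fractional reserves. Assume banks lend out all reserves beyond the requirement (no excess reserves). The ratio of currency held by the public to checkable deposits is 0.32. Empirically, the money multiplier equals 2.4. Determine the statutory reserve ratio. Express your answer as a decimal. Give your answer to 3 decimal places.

Using m = 2.4. Since m = (1 + c)/(c + rr + e), the denominator satisfies c + rr + e = (1 + c)/m = (1 + 0.32) / 2.4 = 0.550000.
With c = 0.32 and e = 0, the statutory reserve ratio is 0.550000 − 0.32 − 0 = 0.23.

0.230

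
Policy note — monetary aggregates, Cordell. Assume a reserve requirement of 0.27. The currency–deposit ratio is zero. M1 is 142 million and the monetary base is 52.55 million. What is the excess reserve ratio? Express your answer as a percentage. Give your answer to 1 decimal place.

10.0%

Using m = M/MB = 142/52.55 ≈ 2.702188. Since m = (1 + c)/(c + rr + e), the denominator satisfies c + rr + e = (1 + c)/m = (1 + 0) / 2.702188 ≈ 0.370070.
With c = 0 and rr = 0.27, the excess reserve ratio is 0.370070 − 0 − 0.27 = 0.10007.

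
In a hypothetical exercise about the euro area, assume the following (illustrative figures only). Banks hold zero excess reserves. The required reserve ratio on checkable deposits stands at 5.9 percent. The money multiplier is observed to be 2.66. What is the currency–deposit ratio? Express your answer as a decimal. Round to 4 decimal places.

Using m = 2.66. From m = (1 + c)/(c + rr + e), rearranging gives 1 + c = m·(c + rr + e), so c·(1 − m) = m·(rr + e) − 1.
Hence c = [m·(rr + e) − 1]/(1 − m) = [2.66 × (0.059 + 0) − 1] / (1 − 2.66) ≈ 0.507867.

0.5079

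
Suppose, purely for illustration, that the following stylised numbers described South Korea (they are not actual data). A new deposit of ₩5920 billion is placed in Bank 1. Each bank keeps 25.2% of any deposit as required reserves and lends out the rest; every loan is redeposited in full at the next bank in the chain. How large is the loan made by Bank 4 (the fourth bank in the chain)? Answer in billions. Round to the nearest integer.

₩1853 billion

Each bank lends a fraction (1 − rr) = 0.7480 of the deposit it receives, so Bank 4 receives 5920·0.7480^3 and lends 5920·0.7480^4 ≈ 1853.2248 billion.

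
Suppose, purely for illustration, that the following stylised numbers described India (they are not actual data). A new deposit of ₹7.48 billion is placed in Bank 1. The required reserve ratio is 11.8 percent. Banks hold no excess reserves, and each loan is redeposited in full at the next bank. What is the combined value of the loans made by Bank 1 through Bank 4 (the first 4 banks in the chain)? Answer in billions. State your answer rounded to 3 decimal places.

Bank i lends (1 − rr)^i of the original deposit: Bank 1 lends 7.48·0.8820 ≈ 6.5974, Bank 2 lends 7.48·0.8820² ≈ 5.8189, and so on.
Summing a geometric series: total = 7.48·[0.8820·(1 − 0.8820^4) / (1 − 0.8820)] ≈ 22.0751 billion.

₹22.075 billion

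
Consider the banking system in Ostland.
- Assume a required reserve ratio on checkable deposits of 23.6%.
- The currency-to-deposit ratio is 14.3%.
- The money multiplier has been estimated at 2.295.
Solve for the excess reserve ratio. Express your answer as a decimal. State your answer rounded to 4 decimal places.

Using m = 2.295. Since m = (1 + c)/(c + rr + e), the denominator satisfies c + rr + e = (1 + c)/m = (1 + 0.143) / 2.295 ≈ 0.498039.
With c = 0.143 and rr = 0.236, the excess reserve ratio is 0.498039 − 0.143 − 0.236 = 0.119039.

0.1190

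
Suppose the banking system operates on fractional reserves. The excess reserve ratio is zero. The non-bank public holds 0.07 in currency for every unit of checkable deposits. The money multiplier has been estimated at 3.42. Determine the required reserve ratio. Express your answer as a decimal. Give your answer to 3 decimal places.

0.243

Using m = 3.42. Since m = (1 + c)/(c + rr + e), the denominator satisfies c + rr + e = (1 + c)/m = (1 + 0.07) / 3.42 ≈ 0.312865.
With c = 0.07 and e = 0, the required reserve ratio is 0.312865 − 0.07 − 0 = 0.242865.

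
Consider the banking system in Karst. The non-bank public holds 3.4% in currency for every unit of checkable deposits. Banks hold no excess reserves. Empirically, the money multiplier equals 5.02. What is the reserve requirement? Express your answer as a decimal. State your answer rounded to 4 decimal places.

Using m = 5.02. Since m = (1 + c)/(c + rr + e), the denominator satisfies c + rr + e = (1 + c)/m = (1 + 0.034) / 5.02 ≈ 0.205976.
With c = 0.034 and e = 0, the reserve requirement is 0.205976 − 0.034 − 0 = 0.171976.

0.1720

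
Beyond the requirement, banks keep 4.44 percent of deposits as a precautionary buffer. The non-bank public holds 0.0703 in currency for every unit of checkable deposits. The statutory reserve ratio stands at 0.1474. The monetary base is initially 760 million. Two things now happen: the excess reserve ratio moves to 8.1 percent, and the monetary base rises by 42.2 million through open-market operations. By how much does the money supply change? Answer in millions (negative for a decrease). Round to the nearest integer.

Before: m₁ = (1 + 0.0703) / (0.1474 + 0.0444 + 0.0703) ≈ 4.0836, MB₁ = 760, so M₁ = 4.0836 × 760 = 3103.536 million.
After: m₂ = (1 + 0.0703) / (0.1474 + 0.081 + 0.0703) ≈ 3.5832, MB₂ = 760 + 42.2 = 802.2, so M₂ = 3.5832 × 802.2 ≈ 2874.443 million.
ΔM = M₂ − M₁ = 2874.443 − 3103.536 = -229.093 million.

-229 million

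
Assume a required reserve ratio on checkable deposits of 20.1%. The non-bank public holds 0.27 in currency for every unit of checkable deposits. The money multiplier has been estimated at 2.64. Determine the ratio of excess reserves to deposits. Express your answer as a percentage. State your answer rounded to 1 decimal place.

Using m = 2.64. Since m = (1 + c)/(c + rr + e), the denominator satisfies c + rr + e = (1 + c)/m = (1 + 0.27) / 2.64 ≈ 0.481061.
With c = 0.27 and rr = 0.201, the ratio of excess reserves to deposits is 0.481061 − 0.27 − 0.201 = 0.010061.

1.0%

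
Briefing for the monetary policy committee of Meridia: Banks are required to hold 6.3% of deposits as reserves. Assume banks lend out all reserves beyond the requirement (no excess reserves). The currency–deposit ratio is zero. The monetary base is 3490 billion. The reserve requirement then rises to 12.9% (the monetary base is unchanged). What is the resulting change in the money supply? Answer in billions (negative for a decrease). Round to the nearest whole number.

Initially m₁ = 1 / (0.063) ≈ 15.87302, so M₁ = 15.87302 × 3490 = 55396.8398 billion.
After the change m₂ = 1 / (0.129) ≈ 7.75194, so M₂ = 7.75194 × 3490 = 27054.2706 billion.
ΔM = M₂ − M₁ = 27054.2706 − 55396.8398 = -28342.5692 billion.

-28343 billion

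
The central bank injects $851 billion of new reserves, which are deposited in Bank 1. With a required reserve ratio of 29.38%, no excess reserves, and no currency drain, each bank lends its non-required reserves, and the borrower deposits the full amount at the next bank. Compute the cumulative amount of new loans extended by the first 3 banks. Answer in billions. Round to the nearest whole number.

Bank i lends (1 − rr)^i of the original deposit: Bank 1 lends 851·0.7062 = 600.9762, Bank 2 lends 851·0.7062² ≈ 424.4094, and so on.
Summing a geometric series: total = 851·[0.7062·(1 − 0.7062^3) / (1 − 0.7062)] ≈ 1325.1035 billion.

$1325 billion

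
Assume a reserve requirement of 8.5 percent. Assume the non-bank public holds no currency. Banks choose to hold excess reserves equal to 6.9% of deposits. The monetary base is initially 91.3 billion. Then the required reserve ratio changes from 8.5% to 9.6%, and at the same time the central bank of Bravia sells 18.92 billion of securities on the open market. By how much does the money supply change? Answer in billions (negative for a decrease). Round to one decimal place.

Before: m₁ = 1 / (0.085 + 0.069) ≈ 6.4935, MB₁ = 91.3, so M₁ = 6.4935 × 91.3 ≈ 592.8565 billion.
After: m₂ = 1 / (0.096 + 0.069) ≈ 6.0606, MB₂ = 91.3 − 18.92 = 72.38, so M₂ = 6.0606 × 72.38 ≈ 438.6662 billion.
ΔM = M₂ − M₁ = 438.6662 − 592.8565 = -154.1903 billion.

-154.2 billion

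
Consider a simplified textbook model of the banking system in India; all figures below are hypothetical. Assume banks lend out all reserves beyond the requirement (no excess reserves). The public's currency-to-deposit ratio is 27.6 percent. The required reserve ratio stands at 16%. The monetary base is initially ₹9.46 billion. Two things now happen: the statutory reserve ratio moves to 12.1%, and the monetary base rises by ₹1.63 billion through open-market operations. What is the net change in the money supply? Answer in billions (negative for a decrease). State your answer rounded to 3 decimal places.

Before: m₁ = (1 + 0.276) / (0.16 + 0.276) ≈ 2.926606, MB₁ = 9.46, so M₁ = 2.926606 × 9.46 ≈ 27.6857 billion.
After: m₂ = (1 + 0.276) / (0.121 + 0.276) ≈ 3.214106, MB₂ = 9.46 + 1.63 = 11.09, so M₂ = 3.214106 × 11.09 ≈ 35.6444 billion.
ΔM = M₂ − M₁ = 35.6444 − 27.6857 = 7.9587 billion.

₹7.959 billion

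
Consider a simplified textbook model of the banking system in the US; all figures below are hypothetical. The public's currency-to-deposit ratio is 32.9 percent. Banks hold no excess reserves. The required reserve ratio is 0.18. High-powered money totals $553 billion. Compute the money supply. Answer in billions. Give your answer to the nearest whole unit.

The money multiplier is m = (1 + c) / (rr + c) = (1 + 0.329) / (0.18 + 0.329) ≈ 2.6110.
So M = m × MB = 2.6110 × 553 = 1443.883 billion.

$1444 billion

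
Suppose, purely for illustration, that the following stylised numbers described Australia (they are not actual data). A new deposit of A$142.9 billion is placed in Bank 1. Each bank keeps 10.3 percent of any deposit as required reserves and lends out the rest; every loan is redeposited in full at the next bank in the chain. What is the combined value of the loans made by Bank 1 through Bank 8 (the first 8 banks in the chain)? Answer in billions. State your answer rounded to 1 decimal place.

A$722.9 billion

Bank i lends (1 − rr)^i of the original deposit: Bank 1 lends 142.9·0.8970 = 128.1813, Bank 2 lends 142.9·0.8970² ≈ 114.9786, and so on.
Summing a geometric series: total = 142.9·[0.8970·(1 − 0.8970^8) / (1 − 0.8970)] ≈ 722.8914 billion.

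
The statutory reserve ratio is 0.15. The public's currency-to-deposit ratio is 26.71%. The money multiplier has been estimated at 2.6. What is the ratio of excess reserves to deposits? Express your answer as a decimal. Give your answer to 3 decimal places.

Using m = 2.6. Since m = (1 + c)/(c + rr + e), the denominator satisfies c + rr + e = (1 + c)/m = (1 + 0.2671) / 2.6 ≈ 0.487346.
With c = 0.2671 and rr = 0.15, the ratio of excess reserves to deposits is 0.487346 − 0.2671 − 0.15 = 0.070246.

0.070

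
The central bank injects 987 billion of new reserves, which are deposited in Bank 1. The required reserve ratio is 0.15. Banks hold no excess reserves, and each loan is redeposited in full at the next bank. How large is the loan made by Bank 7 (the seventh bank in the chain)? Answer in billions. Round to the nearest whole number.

Each bank lends a fraction (1 − rr) = 0.8500 of the deposit it receives, so Bank 7 receives 987·0.8500^6 and lends 987·0.8500^7 ≈ 316.4096 billion.

316 billion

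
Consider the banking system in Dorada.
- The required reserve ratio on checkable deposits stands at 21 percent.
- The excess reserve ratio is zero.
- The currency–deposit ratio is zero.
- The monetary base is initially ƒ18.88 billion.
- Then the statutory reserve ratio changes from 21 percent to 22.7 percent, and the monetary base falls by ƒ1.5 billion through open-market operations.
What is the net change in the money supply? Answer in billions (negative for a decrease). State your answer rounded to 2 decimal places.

-13.34 billion

Before: m₁ = 1 / (0.21) ≈ 4.76190, MB₁ = 18.88, so M₁ = 4.76190 × 18.88 ≈ 89.9047 billion.
After: m₂ = 1 / (0.227) ≈ 4.40529, MB₂ = 18.88 − 1.5 = 17.38, so M₂ = 4.40529 × 17.38 ≈ 76.5639 billion.
ΔM = M₂ − M₁ = 76.5639 − 89.9047 = -13.3408 billion.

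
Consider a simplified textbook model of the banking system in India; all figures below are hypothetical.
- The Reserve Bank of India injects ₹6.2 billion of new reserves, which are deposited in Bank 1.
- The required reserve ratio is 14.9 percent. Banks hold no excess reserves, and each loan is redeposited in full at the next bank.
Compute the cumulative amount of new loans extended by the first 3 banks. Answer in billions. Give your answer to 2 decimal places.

Bank i lends (1 − rr)^i of the original deposit: Bank 1 lends 6.2·0.8510 = 5.2762, Bank 2 lends 6.2·0.8510² ≈ 4.4900, and so on.
Summing a geometric series: total = 6.2·[0.8510·(1 − 0.8510^3) / (1 − 0.8510)] ≈ 13.5873 billion.

₹13.59 billion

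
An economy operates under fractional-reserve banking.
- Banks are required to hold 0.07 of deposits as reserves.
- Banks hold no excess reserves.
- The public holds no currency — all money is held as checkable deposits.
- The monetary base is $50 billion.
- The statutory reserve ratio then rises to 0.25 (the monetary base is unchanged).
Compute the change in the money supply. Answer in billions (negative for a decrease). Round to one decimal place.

Initially m₁ = 1 / (0.07) ≈ 14.2857, so M₁ = 14.2857 × 50 = 714.285 billion.
After the change m₂ = 1 / (0.25) = 4, so M₂ = 4 × 50 = 200 billion.
ΔM = M₂ − M₁ = 200 − 714.285 = -514.285 billion.

-514.3 billion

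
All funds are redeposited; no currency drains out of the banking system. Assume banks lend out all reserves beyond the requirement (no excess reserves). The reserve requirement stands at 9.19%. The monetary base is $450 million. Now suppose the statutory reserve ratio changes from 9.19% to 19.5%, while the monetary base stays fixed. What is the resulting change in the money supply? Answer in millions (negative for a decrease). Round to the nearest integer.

Initially m₁ = 1 / (0.0919) ≈ 10.8814, so M₁ = 10.8814 × 450 = 4896.63 million.
After the change m₂ = 1 / (0.195) ≈ 5.1282, so M₂ = 5.1282 × 450 = 2307.69 million.
ΔM = M₂ − M₁ = 2307.69 − 4896.63 = -2588.94 million.

-2589 million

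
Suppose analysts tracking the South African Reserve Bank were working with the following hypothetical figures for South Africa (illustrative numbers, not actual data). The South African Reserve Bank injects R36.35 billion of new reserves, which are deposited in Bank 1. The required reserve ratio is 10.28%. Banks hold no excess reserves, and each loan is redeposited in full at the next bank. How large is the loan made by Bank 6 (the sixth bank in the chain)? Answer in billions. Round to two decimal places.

Each bank lends a fraction (1 − rr) = 0.8972 of the deposit it receives, so Bank 6 receives 36.35·0.8972^5 and lends 36.35·0.8972^6 ≈ 18.9601 billion.

R18.96 billion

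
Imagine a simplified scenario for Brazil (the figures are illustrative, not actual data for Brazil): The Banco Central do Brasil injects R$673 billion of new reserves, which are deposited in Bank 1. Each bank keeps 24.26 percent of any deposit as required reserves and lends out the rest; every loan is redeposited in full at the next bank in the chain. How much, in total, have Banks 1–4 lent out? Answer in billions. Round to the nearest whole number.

Bank i lends (1 − rr)^i of the original deposit: Bank 1 lends 673·0.7574 = 509.7302, Bank 2 lends 673·0.7574² ≈ 386.0697, and so on.
Summing a geometric series: total = 673·[0.7574·(1 − 0.7574^4) / (1 − 0.7574)] ≈ 1409.6797 billion.

R$1410 billion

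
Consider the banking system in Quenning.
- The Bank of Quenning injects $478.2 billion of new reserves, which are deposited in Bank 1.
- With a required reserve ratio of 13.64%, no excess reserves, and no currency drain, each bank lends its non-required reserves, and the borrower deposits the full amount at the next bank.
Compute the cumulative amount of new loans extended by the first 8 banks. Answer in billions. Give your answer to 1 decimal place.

Bank i lends (1 − rr)^i of the original deposit: Bank 1 lends 478.2·0.8636 ≈ 412.9735, Bank 2 lends 478.2·0.8636² ≈ 356.6439, and so on.
Summing a geometric series: total = 478.2·[0.8636·(1 − 0.8636^8) / (1 − 0.8636)] ≈ 2090.9470 billion.

$2090.9 billion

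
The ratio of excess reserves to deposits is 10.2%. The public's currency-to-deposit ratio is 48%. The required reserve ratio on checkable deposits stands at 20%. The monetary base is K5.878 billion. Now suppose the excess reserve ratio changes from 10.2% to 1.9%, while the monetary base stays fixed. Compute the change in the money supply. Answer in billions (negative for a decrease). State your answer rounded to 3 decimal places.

Initially m₁ = (1 + 0.48) / (0.2 + 0.102 + 0.48) ≈ 1.89258, so M₁ = 1.89258 × 5.878 ≈ 11.1246 billion.
After the change m₂ = (1 + 0.48) / (0.2 + 0.019 + 0.48) ≈ 2.11731, so M₂ = 2.11731 × 5.878 ≈ 12.4455 billion.
ΔM = M₂ − M₁ = 12.4455 − 11.1246 = 1.3209 billion.

K1.321 billion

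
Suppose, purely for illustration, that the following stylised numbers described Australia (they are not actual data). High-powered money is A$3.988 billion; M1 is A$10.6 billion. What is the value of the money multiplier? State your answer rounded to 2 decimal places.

2.66

The money multiplier is m = M / MB = 10.6 / 3.988 ≈ 2.65797.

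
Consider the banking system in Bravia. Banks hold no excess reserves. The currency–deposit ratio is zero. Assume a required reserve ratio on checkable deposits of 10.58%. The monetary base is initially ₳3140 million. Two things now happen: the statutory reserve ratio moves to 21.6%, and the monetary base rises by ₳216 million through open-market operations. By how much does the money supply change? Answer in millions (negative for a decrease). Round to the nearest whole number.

Before: m₁ = 1 / (0.1058) ≈ 9.45180, MB₁ = 3140, so M₁ = 9.45180 × 3140 = 29678.652 million.
After: m₂ = 1 / (0.216) ≈ 4.62963, MB₂ = 3140 + 216 = 3356, so M₂ = 4.62963 × 3356 ≈ 15537.0383 million.
ΔM = M₂ − M₁ = 15537.0383 − 29678.652 = -14141.6137 million.

-14142 million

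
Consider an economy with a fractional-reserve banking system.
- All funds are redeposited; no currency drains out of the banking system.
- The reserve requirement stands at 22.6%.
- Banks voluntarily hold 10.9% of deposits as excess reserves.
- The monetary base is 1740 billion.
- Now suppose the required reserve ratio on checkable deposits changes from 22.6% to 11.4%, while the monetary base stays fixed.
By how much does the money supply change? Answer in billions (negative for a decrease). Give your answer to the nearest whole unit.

Initially m₁ = 1 / (0.226 + 0.109) ≈ 2.98507, so M₁ = 2.98507 × 1740 = 5194.0218 billion.
After the change m₂ = 1 / (0.114 + 0.109) ≈ 4.48430, so M₂ = 4.48430 × 1740 = 7802.682 billion.
ΔM = M₂ − M₁ = 7802.682 − 5194.0218 = 2608.6602 billion.

2609 billion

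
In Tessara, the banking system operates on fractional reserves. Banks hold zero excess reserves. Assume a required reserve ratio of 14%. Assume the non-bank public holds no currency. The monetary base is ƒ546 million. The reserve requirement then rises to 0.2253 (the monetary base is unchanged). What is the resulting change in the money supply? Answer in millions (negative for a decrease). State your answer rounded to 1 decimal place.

-1476.6 million

Initially m₁ = 1 / (0.14) ≈ 7.14286, so M₁ = 7.14286 × 546 ≈ 3900.0016 million.
After the change m₂ = 1 / (0.2253) ≈ 4.43853, so M₂ = 4.43853 × 546 ≈ 2423.4374 million.
ΔM = M₂ − M₁ = 2423.4374 − 3900.0016 = -1476.5642 million.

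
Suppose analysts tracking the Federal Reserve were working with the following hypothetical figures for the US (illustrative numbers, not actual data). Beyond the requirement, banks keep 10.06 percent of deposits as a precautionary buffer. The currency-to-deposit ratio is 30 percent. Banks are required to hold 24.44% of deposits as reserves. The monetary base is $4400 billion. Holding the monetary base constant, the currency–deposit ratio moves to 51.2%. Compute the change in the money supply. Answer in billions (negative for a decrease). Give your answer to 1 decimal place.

Initially m₁ = (1 + 0.3) / (0.2444 + 0.1006 + 0.3) ≈ 2.015504, so M₁ = 2.015504 × 4400 = 8868.2176 billion.
After the change m₂ = (1 + 0.512) / (0.2444 + 0.1006 + 0.512) ≈ 1.764294, so M₂ = 1.764294 × 4400 = 7762.8936 billion.
ΔM = M₂ − M₁ = 7762.8936 − 8868.2176 = -1105.324 billion.

-1105.3 billion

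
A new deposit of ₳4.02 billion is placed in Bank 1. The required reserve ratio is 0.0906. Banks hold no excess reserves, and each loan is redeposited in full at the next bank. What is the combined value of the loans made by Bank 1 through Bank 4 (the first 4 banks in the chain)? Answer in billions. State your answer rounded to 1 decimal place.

Bank i lends (1 − rr)^i of the original deposit: Bank 1 lends 4.02·0.9094 ≈ 3.6558, Bank 2 lends 4.02·0.9094² ≈ 3.3246, and so on.
Summing a geometric series: total = 4.02·[0.9094·(1 − 0.9094^4) / (1 − 0.9094)] ≈ 12.7532 billion.

₳12.8 billion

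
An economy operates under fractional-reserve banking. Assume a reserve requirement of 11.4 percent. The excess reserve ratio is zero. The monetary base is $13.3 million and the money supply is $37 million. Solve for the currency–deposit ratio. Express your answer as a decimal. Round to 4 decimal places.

Using m = M/MB = 37/13.3 ≈ 2.781955. From m = (1 + c)/(c + rr + e), rearranging gives 1 + c = m·(c + rr + e), so c·(1 − m) = m·(rr + e) − 1.
Hence c = [m·(rr + e) − 1]/(1 − m) = [2.781955 × (0.114 + 0) − 1] / (1 − 2.781955) ≈ 0.383207.

0.3832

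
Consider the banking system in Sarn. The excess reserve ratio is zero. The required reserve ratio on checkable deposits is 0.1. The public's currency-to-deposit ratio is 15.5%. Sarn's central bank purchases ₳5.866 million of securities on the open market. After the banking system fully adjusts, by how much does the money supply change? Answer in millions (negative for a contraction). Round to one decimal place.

The money multiplier is m = (1 + c) / (rr + c) = (1 + 0.155) / (0.1 + 0.155) ≈ 4.5294.
The purchase adds 5.866 million of base, so ΔM = m × ΔMB = 4.5294 × (+5.866) ≈ 26.5695 million.

₳26.6 million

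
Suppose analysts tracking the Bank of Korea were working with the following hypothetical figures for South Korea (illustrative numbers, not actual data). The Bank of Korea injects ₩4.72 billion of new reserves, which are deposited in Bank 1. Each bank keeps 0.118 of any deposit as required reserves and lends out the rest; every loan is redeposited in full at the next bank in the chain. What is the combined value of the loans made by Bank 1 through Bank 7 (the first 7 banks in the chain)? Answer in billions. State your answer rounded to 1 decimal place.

₩20.6 billion

Bank i lends (1 − rr)^i of the original deposit: Bank 1 lends 4.72·0.8820 ≈ 4.1630, Bank 2 lends 4.72·0.8820² ≈ 3.6718, and so on.
Summing a geometric series: total = 4.72·[0.8820·(1 − 0.8820^7) / (1 − 0.8820)] ≈ 20.6310 billion.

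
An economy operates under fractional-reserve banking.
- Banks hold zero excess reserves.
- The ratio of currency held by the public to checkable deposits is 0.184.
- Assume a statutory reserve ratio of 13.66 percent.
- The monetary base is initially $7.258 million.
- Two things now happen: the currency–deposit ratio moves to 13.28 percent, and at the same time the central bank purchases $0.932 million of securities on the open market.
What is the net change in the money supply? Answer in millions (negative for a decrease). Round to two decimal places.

$7.63 million

Before: m₁ = (1 + 0.184) / (0.1366 + 0.184) ≈ 3.6931, MB₁ = 7.258, so M₁ = 3.6931 × 7.258 ≈ 26.8045 million.
After: m₂ = (1 + 0.1328) / (0.1366 + 0.1328) ≈ 4.2049, MB₂ = 7.258 + 0.932 = 8.19, so M₂ = 4.2049 × 8.19 ≈ 34.4381 million.
ΔM = M₂ − M₁ = 34.4381 − 26.8045 = 7.6336 million.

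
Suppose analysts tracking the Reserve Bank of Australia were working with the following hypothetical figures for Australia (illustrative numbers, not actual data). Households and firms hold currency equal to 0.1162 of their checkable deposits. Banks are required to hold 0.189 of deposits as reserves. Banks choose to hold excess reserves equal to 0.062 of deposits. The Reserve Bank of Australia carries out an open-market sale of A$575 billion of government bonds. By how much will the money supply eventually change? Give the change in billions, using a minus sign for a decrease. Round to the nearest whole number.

-1748 billion

The money multiplier is m = (1 + c) / (rr + e + c) = (1 + 0.1162) / (0.189 + 0.062 + 0.1162) ≈ 3.0398.
The sale removes 575 billion of base, so ΔM = m × ΔMB = 3.0398 × (−575) = -1747.885 billion.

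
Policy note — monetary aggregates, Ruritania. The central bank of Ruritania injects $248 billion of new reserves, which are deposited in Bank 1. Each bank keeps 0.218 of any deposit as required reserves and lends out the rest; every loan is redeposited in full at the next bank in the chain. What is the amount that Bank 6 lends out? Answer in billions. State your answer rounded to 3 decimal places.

Each bank lends a fraction (1 − rr) = 0.7820 of the deposit it receives, so Bank 6 receives 248·0.7820^5 and lends 248·0.7820^6 ≈ 56.7143 billion.

$56.714 billion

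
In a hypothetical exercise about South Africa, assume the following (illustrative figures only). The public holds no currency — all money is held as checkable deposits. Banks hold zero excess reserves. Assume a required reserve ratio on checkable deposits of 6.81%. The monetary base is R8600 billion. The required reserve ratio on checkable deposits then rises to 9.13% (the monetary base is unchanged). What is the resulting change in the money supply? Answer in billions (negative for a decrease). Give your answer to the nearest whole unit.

Initially m₁ = 1 / (0.0681) ≈ 14.68429, so M₁ = 14.68429 × 8600 = 126284.894 billion.
After the change m₂ = 1 / (0.0913) ≈ 10.95290, so M₂ = 10.95290 × 8600 = 94194.94 billion.
ΔM = M₂ − M₁ = 94194.94 − 126284.894 = -32089.954 billion.

-32090 billion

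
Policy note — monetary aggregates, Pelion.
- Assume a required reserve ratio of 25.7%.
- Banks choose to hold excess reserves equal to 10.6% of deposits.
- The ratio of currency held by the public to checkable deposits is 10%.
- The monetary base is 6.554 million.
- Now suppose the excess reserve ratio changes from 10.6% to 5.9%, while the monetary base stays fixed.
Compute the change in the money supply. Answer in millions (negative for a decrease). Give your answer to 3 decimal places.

1.759 million

Initially m₁ = (1 + 0.1) / (0.257 + 0.106 + 0.1) ≈ 2.37581, so M₁ = 2.37581 × 6.554 ≈ 15.5711 million.
After the change m₂ = (1 + 0.1) / (0.257 + 0.059 + 0.1) ≈ 2.64423, so M₂ = 2.64423 × 6.554 ≈ 17.3303 million.
ΔM = M₂ − M₁ = 17.3303 − 15.5711 = 1.7592 million.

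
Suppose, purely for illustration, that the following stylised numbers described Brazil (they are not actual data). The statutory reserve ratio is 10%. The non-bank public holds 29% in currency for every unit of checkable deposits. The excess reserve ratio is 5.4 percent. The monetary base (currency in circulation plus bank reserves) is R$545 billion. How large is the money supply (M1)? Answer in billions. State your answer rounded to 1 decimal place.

R$1583.4 billion

The money multiplier is m = (1 + c) / (rr + e + c) = (1 + 0.29) / (0.1 + 0.054 + 0.29) ≈ 2.90541.
So M = m × MB = 2.90541 × 545 ≈ 1583.4484 billion.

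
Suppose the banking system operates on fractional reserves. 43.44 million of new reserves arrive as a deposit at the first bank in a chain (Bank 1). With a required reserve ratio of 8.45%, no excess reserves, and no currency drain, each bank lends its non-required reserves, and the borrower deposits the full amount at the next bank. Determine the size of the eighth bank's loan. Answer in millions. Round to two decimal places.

Each bank lends a fraction (1 − rr) = 0.9155 of the deposit it receives, so Bank 8 receives 43.44·0.9155^7 and lends 43.44·0.9155^8 ≈ 21.4366 million.

21.44 million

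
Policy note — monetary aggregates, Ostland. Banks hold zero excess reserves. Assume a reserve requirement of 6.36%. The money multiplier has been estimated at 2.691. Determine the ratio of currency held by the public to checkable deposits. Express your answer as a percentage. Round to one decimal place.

Using m = 2.691. From m = (1 + c)/(c + rr + e), rearranging gives 1 + c = m·(c + rr + e), so c·(1 − m) = m·(rr + e) − 1.
Hence c = [m·(rr + e) − 1]/(1 − m) = [2.691 × (0.0636 + 0) − 1] / (1 − 2.691) ≈ 0.490155.

49.0%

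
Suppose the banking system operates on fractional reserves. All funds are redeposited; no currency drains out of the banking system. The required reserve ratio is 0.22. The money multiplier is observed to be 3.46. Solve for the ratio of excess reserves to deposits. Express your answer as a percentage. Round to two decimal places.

6.90%

Using m = 3.46. Since m = (1 + c)/(c + rr + e), the denominator satisfies c + rr + e = (1 + c)/m = (1 + 0) / 3.46 ≈ 0.289017.
With c = 0 and rr = 0.22, the ratio of excess reserves to deposits is 0.289017 − 0 − 0.22 = 0.069017.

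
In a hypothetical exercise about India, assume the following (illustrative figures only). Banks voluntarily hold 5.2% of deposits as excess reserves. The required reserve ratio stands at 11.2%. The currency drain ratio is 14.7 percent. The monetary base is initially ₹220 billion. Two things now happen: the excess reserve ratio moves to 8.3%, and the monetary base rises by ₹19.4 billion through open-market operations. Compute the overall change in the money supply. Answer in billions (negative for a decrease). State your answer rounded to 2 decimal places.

-8.48 billion

Before: m₁ = (1 + 0.147) / (0.112 + 0.052 + 0.147) ≈ 3.688103, MB₁ = 220, so M₁ = 3.688103 × 220 ≈ 811.3827 billion.
After: m₂ = (1 + 0.147) / (0.112 + 0.083 + 0.147) ≈ 3.353801, MB₂ = 220 + 19.4 = 239.4, so M₂ = 3.353801 × 239.4 ≈ 802.9 billion.
ΔM = M₂ − M₁ = 802.9 − 811.3827 = -8.4827 billion.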